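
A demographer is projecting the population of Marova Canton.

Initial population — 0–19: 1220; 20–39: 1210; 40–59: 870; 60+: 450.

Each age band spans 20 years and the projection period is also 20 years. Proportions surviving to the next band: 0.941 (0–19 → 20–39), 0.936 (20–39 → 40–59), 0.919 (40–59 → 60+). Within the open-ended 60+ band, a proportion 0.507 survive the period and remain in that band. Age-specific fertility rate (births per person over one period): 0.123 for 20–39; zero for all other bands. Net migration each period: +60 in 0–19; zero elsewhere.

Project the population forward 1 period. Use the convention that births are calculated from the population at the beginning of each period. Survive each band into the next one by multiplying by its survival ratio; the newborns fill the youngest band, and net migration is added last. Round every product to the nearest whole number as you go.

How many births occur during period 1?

149

— Period 1 —
Births: 1210 × 0.123 = 149
20–39: 1220 × 0.941 = 1148
40–59: 1210 × 0.936 = 1133
60+: 870 × 0.919 + 450 × 0.507 = 800 + 228 = 1028
Net migration: 0–19 + 60 → 209
Giving 209 / 1148 / 1133 / 1028.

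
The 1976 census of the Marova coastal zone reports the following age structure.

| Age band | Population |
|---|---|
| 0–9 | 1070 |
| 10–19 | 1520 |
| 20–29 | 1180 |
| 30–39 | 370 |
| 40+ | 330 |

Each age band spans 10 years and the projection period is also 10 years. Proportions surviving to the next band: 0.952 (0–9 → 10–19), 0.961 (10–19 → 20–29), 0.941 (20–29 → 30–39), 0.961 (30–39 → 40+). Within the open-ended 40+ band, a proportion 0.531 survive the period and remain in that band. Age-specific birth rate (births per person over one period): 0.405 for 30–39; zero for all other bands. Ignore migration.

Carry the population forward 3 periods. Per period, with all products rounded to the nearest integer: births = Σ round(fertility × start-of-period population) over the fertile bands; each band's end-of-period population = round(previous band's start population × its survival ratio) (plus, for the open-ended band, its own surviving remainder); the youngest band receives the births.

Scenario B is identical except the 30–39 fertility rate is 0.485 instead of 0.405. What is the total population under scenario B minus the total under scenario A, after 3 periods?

Period 1:
Births: 370 * 0.405 = 150
10–19: 1070 * 0.952 = 1019
20–29: 1520 * 0.961 = 1461
30–39: 1180 * 0.941 = 1110
40+: 370 * 0.961 + 330 * 0.531 = 356 + 175 = 531
→ [150, 1019, 1461, 1110, 531]
Period 2:
Births: 1110 * 0.405 = 450
10–19: 150 * 0.952 = 143
20–29: 1019 * 0.961 = 979
30–39: 1461 * 0.941 = 1375
40+: 1110 * 0.961 + 531 * 0.531 = 1067 + 282 = 1349
→ [450, 143, 979, 1375, 1349]
Period 3:
Births: 1375 * 0.405 = 557
10–19: 450 * 0.952 = 428
20–29: 143 * 0.961 = 137
30–39: 979 * 0.941 = 921
40+: 1375 * 0.961 + 1349 * 0.531 = 1321 + 716 = 2037
→ [557, 428, 137, 921, 2037]
Scenario A total after 3 periods: 4080
Scenario B projection —
Period 1:
Births: 370 * 0.485 = 179
10–19: 1070 * 0.952 = 1019
20–29: 1520 * 0.961 = 1461
30–39: 1180 * 0.941 = 1110
40+: 370 * 0.961 + 330 * 0.531 = 356 + 175 = 531
→ [179, 1019, 1461, 1110, 531]
Period 2:
Births: 1110 * 0.485 = 538
10–19: 179 * 0.952 = 170
20–29: 1019 * 0.961 = 979
30–39: 1461 * 0.941 = 1375
40+: 1110 * 0.961 + 531 * 0.531 = 1067 + 282 = 1349
→ [538, 170, 979, 1375, 1349]
Period 3:
Births: 1375 * 0.485 = 667
10–19: 538 * 0.952 = 512
20–29: 170 * 0.961 = 163
30–39: 979 * 0.941 = 921
40+: 1375 * 0.961 + 1349 * 0.531 = 1321 + 716 = 2037
→ [667, 512, 163, 921, 2037]
Scenario B total after 3 periods: 4300
Difference B − A = 4300 − 4080 = 220

220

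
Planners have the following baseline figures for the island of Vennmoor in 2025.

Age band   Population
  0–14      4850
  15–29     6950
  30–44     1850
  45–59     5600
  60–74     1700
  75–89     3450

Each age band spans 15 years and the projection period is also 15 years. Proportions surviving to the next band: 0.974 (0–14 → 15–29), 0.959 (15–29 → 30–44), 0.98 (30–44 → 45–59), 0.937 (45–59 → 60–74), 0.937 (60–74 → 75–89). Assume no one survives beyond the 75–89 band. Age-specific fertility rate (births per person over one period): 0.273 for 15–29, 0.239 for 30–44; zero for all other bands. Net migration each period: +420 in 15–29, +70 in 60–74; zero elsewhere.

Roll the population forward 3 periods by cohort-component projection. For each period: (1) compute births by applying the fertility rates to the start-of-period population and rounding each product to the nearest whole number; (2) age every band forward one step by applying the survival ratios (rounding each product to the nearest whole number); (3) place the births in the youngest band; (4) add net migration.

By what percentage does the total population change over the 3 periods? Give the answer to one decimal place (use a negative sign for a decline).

-15.9

After projecting period 1:
Births: 6950 * 0.273 = 1897, 1850 * 0.239 = 442 → 2339
15–29: 4850 * 0.974 = 4724
30–44: 6950 * 0.959 = 6665
45–59: 1850 * 0.98 = 1813
60–74: 5600 * 0.937 = 5247
75–89: 1700 * 0.937 = 1593
Net migration: 15–29 + 420 → 5144; 60–74 + 70 → 5317
Population now: 0–14=2339, 15–29=5144, 30–44=6665, 45–59=1813, 60–74=5317, 75–89=1593
After projecting period 2:
Births: 5144 * 0.273 = 1404, 6665 * 0.239 = 1593 → 2997
15–29: 2339 * 0.974 = 2278
30–44: 5144 * 0.959 = 4933
45–59: 6665 * 0.98 = 6532
60–74: 1813 * 0.937 = 1699
75–89: 5317 * 0.937 = 4982
Net migration: 15–29 + 420 → 2698; 60–74 + 70 → 1769
Population now: 0–14=2997, 15–29=2698, 30–44=4933, 45–59=6532, 60–74=1769, 75–89=4982
After projecting period 3:
Births: 2698 * 0.273 = 737, 4933 * 0.239 = 1179 → 1916
15–29: 2997 * 0.974 = 2919
30–44: 2698 * 0.959 = 2587
45–59: 4933 * 0.98 = 4834
60–74: 6532 * 0.937 = 6120
75–89: 1769 * 0.937 = 1658
Net migration: 15–29 + 420 → 3339; 60–74 + 70 → 6190
Population now: 0–14=1916, 15–29=3339, 30–44=2587, 45–59=4834, 60–74=6190, 75–89=1658
Total: 24400 → 20524; change = -3876; percentage change = -15.9%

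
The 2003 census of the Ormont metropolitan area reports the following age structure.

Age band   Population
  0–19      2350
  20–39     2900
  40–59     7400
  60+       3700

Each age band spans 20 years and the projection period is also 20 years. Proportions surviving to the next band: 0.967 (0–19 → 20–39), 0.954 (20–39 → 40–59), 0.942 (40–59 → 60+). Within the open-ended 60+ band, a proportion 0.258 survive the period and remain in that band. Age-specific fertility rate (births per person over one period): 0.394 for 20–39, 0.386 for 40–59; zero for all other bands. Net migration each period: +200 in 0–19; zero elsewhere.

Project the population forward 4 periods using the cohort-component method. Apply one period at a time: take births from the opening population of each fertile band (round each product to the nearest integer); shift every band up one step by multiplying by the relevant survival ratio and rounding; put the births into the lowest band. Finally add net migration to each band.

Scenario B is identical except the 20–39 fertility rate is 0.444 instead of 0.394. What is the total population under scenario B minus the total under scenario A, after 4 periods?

(Groups numbered youngest = 1 to oldest = 4.)
— Period 1 —
Births: 2900 * 0.394 = 1143, 7400 * 0.386 = 2856 → 3999
Group 2: 2350 * 0.967 = 2272
Group 3: 2900 * 0.954 = 2767
Group 4: 7400 * 0.942 + 3700 * 0.258 = 6971 + 955 = 7926
Net migration: Group 1 + 200 → 4199
Population now: 0–19=4199, 20–39=2272, 40–59=2767, 60+=7926
— Period 2 —
Births: 2272 * 0.394 = 895, 2767 * 0.386 = 1068 → 1963
Group 2: 4199 * 0.967 = 4060
Group 3: 2272 * 0.954 = 2167
Group 4: 2767 * 0.942 + 7926 * 0.258 = 2607 + 2045 = 4652
Net migration: Group 1 + 200 → 2163
Population now: 0–19=2163, 20–39=4060, 40–59=2167, 60+=4652
— Period 3 —
Births: 4060 * 0.394 = 1600, 2167 * 0.386 = 836 → 2436
Group 2: 2163 * 0.967 = 2092
Group 3: 4060 * 0.954 = 3873
Group 4: 2167 * 0.942 + 4652 * 0.258 = 2041 + 1200 = 3241
Net migration: Group 1 + 200 → 2636
Population now: 0–19=2636, 20–39=2092, 40–59=3873, 60+=3241
— Period 4 —
Births: 2092 * 0.394 = 824, 3873 * 0.386 = 1495 → 2319
Group 2: 2636 * 0.967 = 2549
Group 3: 2092 * 0.954 = 1996
Group 4: 3873 * 0.942 + 3241 * 0.258 = 3648 + 836 = 4484
Net migration: Group 1 + 200 → 2519
Population now: 0–19=2519, 20–39=2549, 40–59=1996, 60+=4484
Scenario A total after 4 periods: 11548
Scenario B projection —
— Period 1 —
Births: 2900 * 0.444 = 1288, 7400 * 0.386 = 2856 → 4144
Group 2: 2350 * 0.967 = 2272
Group 3: 2900 * 0.954 = 2767
Group 4: 7400 * 0.942 + 3700 * 0.258 = 6971 + 955 = 7926
Net migration: Group 1 + 200 → 4344
Population now: 0–19=4344, 20–39=2272, 40–59=2767, 60+=7926
— Period 2 —
Births: 2272 * 0.444 = 1009, 2767 * 0.386 = 1068 → 2077
Group 2: 4344 * 0.967 = 4201
Group 3: 2272 * 0.954 = 2167
Group 4: 2767 * 0.942 + 7926 * 0.258 = 2607 + 2045 = 4652
Net migration: Group 1 + 200 → 2277
Population now: 0–19=2277, 20–39=4201, 40–59=2167, 60+=4652
— Period 3 —
Births: 4201 * 0.444 = 1865, 2167 * 0.386 = 836 → 2701
Group 2: 2277 * 0.967 = 2202
Group 3: 4201 * 0.954 = 4008
Group 4: 2167 * 0.942 + 4652 * 0.258 = 2041 + 1200 = 3241
Net migration: Group 1 + 200 → 2901
Population now: 0–19=2901, 20–39=2202, 40–59=4008, 60+=3241
— Period 4 —
Births: 2202 * 0.444 = 978, 4008 * 0.386 = 1547 → 2525
Group 2: 2901 * 0.967 = 2805
Group 3: 2202 * 0.954 = 2101
Group 4: 4008 * 0.942 + 3241 * 0.258 = 3776 + 836 = 4612
Net migration: Group 1 + 200 → 2725
Population now: 0–19=2725, 20–39=2805, 40–59=2101, 60+=4612
Scenario B total after 4 periods: 12243
Difference B − A = 12243 − 11548 = 695

695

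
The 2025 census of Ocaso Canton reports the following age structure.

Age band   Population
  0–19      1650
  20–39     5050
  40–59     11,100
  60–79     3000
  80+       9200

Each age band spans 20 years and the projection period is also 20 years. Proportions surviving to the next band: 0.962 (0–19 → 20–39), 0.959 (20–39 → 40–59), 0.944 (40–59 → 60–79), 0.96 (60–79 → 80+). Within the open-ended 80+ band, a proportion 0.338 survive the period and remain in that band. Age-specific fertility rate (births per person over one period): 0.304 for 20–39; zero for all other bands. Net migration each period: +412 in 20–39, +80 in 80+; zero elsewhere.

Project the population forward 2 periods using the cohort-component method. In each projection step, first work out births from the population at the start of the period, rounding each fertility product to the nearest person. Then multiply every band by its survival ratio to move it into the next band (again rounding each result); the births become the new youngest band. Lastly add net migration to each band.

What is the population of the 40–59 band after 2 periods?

1917

[period 1]
Births: 5050 × 0.304 = 1535
20–39: 1650 × 0.962 = 1587
40–59: 5050 × 0.959 = 4843
60–79: 11100 × 0.944 = 10478
80+: 3000 × 0.96 + 9200 × 0.338 = 2880 + 3110 = 5990
Net migration: 20–39 + 412 → 1999; 80+ + 80 → 6070
→ [1535, 1999, 4843, 10478, 6070]
[period 2]
Births: 1999 × 0.304 = 608
20–39: 1535 × 0.962 = 1477
40–59: 1999 × 0.959 = 1917
60–79: 4843 × 0.944 = 4572
80+: 10478 × 0.96 + 6070 × 0.338 = 10059 + 2052 = 12111
Net migration: 20–39 + 412 → 1889; 80+ + 80 → 12191
→ [608, 1889, 1917, 4572, 12191]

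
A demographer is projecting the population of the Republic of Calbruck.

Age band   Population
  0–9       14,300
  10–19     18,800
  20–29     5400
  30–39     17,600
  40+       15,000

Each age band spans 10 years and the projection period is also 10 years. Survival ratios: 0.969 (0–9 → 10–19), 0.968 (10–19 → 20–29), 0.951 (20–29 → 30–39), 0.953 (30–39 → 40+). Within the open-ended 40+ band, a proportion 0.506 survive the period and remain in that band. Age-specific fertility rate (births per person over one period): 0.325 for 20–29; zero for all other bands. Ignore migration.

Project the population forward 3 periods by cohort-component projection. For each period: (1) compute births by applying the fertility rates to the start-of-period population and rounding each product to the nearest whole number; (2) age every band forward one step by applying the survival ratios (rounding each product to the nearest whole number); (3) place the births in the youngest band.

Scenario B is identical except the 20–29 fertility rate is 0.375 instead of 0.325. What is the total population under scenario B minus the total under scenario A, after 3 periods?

1803

After projecting period 1:
Births: 5400 * 0.325 = 1755
10–19: 14300 * 0.969 = 13857
20–29: 18800 * 0.968 = 18198
30–39: 5400 * 0.951 = 5135
40+: 17600 * 0.953 + 15000 * 0.506 = 16773 + 7590 = 24363
End of period: [1755, 13857, 18198, 5135, 24363]
After projecting period 2:
Births: 18198 * 0.325 = 5914
10–19: 1755 * 0.969 = 1701
20–29: 13857 * 0.968 = 13414
30–39: 18198 * 0.951 = 17306
40+: 5135 * 0.953 + 24363 * 0.506 = 4894 + 12328 = 17222
End of period: [5914, 1701, 13414, 17306, 17222]
After projecting period 3:
Births: 13414 * 0.325 = 4360
10–19: 5914 * 0.969 = 5731
20–29: 1701 * 0.968 = 1647
30–39: 13414 * 0.951 = 12757
40+: 17306 * 0.953 + 17222 * 0.506 = 16493 + 8714 = 25207
End of period: [4360, 5731, 1647, 12757, 25207]
Scenario A total after 3 periods: 49702
Scenario B projection —
After projecting period 1:
Births: 5400 * 0.375 = 2025
10–19: 14300 * 0.969 = 13857
20–29: 18800 * 0.968 = 18198
30–39: 5400 * 0.951 = 5135
40+: 17600 * 0.953 + 15000 * 0.506 = 16773 + 7590 = 24363
End of period: [2025, 13857, 18198, 5135, 24363]
After projecting period 2:
Births: 18198 * 0.375 = 6824
10–19: 2025 * 0.969 = 1962
20–29: 13857 * 0.968 = 13414
30–39: 18198 * 0.951 = 17306
40+: 5135 * 0.953 + 24363 * 0.506 = 4894 + 12328 = 17222
End of period: [6824, 1962, 13414, 17306, 17222]
After projecting period 3:
Births: 13414 * 0.375 = 5030
10–19: 6824 * 0.969 = 6612
20–29: 1962 * 0.968 = 1899
30–39: 13414 * 0.951 = 12757
40+: 17306 * 0.953 + 17222 * 0.506 = 16493 + 8714 = 25207
End of period: [5030, 6612, 1899, 12757, 25207]
Scenario B total after 3 periods: 51505
Difference B − A = 51505 − 49702 = 1803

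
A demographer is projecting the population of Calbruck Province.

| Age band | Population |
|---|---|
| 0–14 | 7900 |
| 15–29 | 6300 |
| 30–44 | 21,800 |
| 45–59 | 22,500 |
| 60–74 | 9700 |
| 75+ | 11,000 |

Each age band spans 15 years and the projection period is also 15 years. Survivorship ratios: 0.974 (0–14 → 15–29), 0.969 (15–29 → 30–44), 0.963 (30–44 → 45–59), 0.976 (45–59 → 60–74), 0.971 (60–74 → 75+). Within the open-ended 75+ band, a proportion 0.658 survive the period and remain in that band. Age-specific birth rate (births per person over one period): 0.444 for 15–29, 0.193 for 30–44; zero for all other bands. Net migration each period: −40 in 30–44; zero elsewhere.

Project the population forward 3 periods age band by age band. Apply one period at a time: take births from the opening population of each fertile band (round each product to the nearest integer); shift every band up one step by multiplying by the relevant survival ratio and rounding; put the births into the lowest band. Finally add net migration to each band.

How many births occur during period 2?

Call the groups 1 to 6, youngest first.
After projecting period 1:
Births: 6300 * 0.444 = 2797 ; 21800 * 0.193 = 4207 → 7004
Group 2: 7900 * 0.974 = 7695
Group 3: 6300 * 0.969 = 6105
Group 4: 21800 * 0.963 = 20993
Group 5: 22500 * 0.976 = 21960
Group 6: 9700 * 0.971 + 11000 * 0.658 = 9419 + 7238 = 16657
Net migration: Group 3 − 40 → 6065
→ [7004, 7695, 6065, 20993, 21960, 16657]
After projecting period 2:
Births: 7695 * 0.444 = 3417 ; 6065 * 0.193 = 1171 → 4588
Group 2: 7004 * 0.974 = 6822
Group 3: 7695 * 0.969 = 7456
Group 4: 6065 * 0.963 = 5841
Group 5: 20993 * 0.976 = 20489
Group 6: 21960 * 0.971 + 16657 * 0.658 = 21323 + 10960 = 32283
Net migration: Group 3 − 40 → 7416
→ [4588, 6822, 7416, 5841, 20489, 32283]

4588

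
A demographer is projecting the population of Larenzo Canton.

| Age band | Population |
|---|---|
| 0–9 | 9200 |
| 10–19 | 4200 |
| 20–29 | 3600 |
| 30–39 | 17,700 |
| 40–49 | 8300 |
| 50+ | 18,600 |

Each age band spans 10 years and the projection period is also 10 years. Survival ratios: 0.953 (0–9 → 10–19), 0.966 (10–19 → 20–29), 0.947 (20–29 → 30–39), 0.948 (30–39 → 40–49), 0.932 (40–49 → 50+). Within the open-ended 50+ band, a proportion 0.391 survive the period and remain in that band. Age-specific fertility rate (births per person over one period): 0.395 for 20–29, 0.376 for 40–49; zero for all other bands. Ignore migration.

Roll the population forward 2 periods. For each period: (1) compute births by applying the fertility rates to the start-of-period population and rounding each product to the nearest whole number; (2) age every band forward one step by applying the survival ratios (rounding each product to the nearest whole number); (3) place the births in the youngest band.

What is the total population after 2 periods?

49293

[period 1]
Births: 3600 × 0.395 = 1422  |  8300 × 0.376 = 3121 — total 4543
10–19: 9200 × 0.953 = 8768
20–29: 4200 × 0.966 = 4057
30–39: 3600 × 0.947 = 3409
40–49: 17700 × 0.948 = 16780
50+: 8300 × 0.932 + 18600 × 0.391 = 7736 + 7273 = 15009
End of period: [4543, 8768, 4057, 3409, 16780, 15009]
[period 2]
Births: 4057 × 0.395 = 1603  |  16780 × 0.376 = 6309 — total 7912
10–19: 4543 × 0.953 = 4329
20–29: 8768 × 0.966 = 8470
30–39: 4057 × 0.947 = 3842
40–49: 3409 × 0.948 = 3232
50+: 16780 × 0.932 + 15009 × 0.391 = 15639 + 5869 = 21508
End of period: [7912, 4329, 8470, 3842, 3232, 21508]
Total after period 2: 7912 + 4329 + 8470 + 3842 + 3232 + 21508 = 49293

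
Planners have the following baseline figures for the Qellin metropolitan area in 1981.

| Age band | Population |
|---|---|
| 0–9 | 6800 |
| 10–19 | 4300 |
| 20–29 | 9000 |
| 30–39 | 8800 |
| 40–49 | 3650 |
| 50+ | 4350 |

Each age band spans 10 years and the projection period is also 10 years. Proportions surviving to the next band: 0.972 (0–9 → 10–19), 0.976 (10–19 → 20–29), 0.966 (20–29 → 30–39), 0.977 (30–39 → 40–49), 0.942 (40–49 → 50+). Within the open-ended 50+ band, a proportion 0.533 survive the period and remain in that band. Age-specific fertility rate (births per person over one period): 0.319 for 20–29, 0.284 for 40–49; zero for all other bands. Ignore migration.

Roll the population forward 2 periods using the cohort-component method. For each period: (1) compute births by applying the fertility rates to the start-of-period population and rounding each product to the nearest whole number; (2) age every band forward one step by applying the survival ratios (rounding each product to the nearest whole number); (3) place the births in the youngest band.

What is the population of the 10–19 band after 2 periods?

Numbering the bands 1..6 from youngest to oldest:
— Period 1 —
Births: 9000 * 0.319 = 2871, 3650 * 0.284 = 1037 ⇒ total 3908
Band 2: 6800 * 0.972 = 6610
Band 3: 4300 * 0.976 = 4197
Band 4: 9000 * 0.966 = 8694
Band 5: 8800 * 0.977 = 8598
Band 6: 3650 * 0.942 + 4350 * 0.533 = 3438 + 2319 = 5757
End of period: [3908, 6610, 4197, 8694, 8598, 5757]
— Period 2 —
Births: 4197 * 0.319 = 1339, 8598 * 0.284 = 2442 ⇒ total 3781
Band 2: 3908 * 0.972 = 3799
Band 3: 6610 * 0.976 = 6451
Band 4: 4197 * 0.966 = 4054
Band 5: 8694 * 0.977 = 8494
Band 6: 8598 * 0.942 + 5757 * 0.533 = 8099 + 3068 = 11167
End of period: [3781, 3799, 6451, 4054, 8494, 11167]

3799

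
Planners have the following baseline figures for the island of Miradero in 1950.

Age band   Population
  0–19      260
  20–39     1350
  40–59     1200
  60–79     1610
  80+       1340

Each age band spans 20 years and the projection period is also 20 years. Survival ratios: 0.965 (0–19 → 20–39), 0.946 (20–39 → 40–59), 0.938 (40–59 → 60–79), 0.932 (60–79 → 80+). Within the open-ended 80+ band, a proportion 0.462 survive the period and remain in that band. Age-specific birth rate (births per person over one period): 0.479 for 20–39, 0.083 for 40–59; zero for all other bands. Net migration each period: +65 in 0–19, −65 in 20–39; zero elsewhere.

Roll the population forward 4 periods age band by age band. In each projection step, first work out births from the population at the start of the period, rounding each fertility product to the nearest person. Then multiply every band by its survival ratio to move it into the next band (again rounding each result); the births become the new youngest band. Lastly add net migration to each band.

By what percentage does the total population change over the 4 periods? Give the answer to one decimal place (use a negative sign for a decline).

Period 1:
Births: 1350 × 0.479 = 647, 1200 × 0.083 = 100 ⇒ total 747
20–39: 260 × 0.965 = 251
40–59: 1350 × 0.946 = 1277
60–79: 1200 × 0.938 = 1126
80+: 1610 × 0.932 + 1340 × 0.462 = 1501 + 619 = 2120
Net migration: 0–19 + 65 → 812; 20–39 − 65 → 186
Population now: 0–19=812, 20–39=186, 40–59=1277, 60–79=1126, 80+=2120
Period 2:
Births: 186 × 0.479 = 89, 1277 × 0.083 = 106 ⇒ total 195
20–39: 812 × 0.965 = 784
40–59: 186 × 0.946 = 176
60–79: 1277 × 0.938 = 1198
80+: 1126 × 0.932 + 2120 × 0.462 = 1049 + 979 = 2028
Net migration: 0–19 + 65 → 260; 20–39 − 65 → 719
Population now: 0–19=260, 20–39=719, 40–59=176, 60–79=1198, 80+=2028
Period 3:
Births: 719 × 0.479 = 344, 176 × 0.083 = 15 ⇒ total 359
20–39: 260 × 0.965 = 251
40–59: 719 × 0.946 = 680
60–79: 176 × 0.938 = 165
80+: 1198 × 0.932 + 2028 × 0.462 = 1117 + 937 = 2054
Net migration: 0–19 + 65 → 424; 20–39 − 65 → 186
Population now: 0–19=424, 20–39=186, 40–59=680, 60–79=165, 80+=2054
Period 4:
Births: 186 × 0.479 = 89, 680 × 0.083 = 56 ⇒ total 145
20–39: 424 × 0.965 = 409
40–59: 186 × 0.946 = 176
60–79: 680 × 0.938 = 638
80+: 165 × 0.932 + 2054 × 0.462 = 154 + 949 = 1103
Net migration: 0–19 + 65 → 210; 20–39 − 65 → 344
Population now: 0–19=210, 20–39=344, 40–59=176, 60–79=638, 80+=1103
Total: 5760 → 2471; change = -3289; percentage change = -57.1%

-57.1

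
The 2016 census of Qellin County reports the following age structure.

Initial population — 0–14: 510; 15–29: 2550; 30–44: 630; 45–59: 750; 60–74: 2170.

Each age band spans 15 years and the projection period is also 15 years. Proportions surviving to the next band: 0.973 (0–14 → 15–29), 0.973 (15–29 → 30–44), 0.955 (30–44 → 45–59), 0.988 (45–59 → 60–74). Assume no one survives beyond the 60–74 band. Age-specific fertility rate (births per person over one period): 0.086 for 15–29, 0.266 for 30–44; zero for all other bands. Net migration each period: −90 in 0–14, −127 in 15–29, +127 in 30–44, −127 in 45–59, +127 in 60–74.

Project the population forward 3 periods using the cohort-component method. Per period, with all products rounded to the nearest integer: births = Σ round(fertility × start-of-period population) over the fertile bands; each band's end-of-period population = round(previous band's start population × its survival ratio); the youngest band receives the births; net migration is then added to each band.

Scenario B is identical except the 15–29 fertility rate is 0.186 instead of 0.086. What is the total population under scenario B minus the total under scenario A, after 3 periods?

339

Period 1.
Births: 2550 × 0.086 = 219, 630 × 0.266 = 168 ⇒ total 387
15–29: 510 × 0.973 = 496
30–44: 2550 × 0.973 = 2481
45–59: 630 × 0.955 = 602
60–74: 750 × 0.988 = 741
Net migration: 0–14 − 90 → 297; 15–29 − 127 → 369; 30–44 + 127 → 2608; 45–59 − 127 → 475; 60–74 + 127 → 868
Giving 297 / 369 / 2608 / 475 / 868.
Period 2.
Births: 369 × 0.086 = 32, 2608 × 0.266 = 694 ⇒ total 726
15–29: 297 × 0.973 = 289
30–44: 369 × 0.973 = 359
45–59: 2608 × 0.955 = 2491
60–74: 475 × 0.988 = 469
Net migration: 0–14 − 90 → 636; 15–29 − 127 → 162; 30–44 + 127 → 486; 45–59 − 127 → 2364; 60–74 + 127 → 596
Giving 636 / 162 / 486 / 2364 / 596.
Period 3.
Births: 162 × 0.086 = 14, 486 × 0.266 = 129 ⇒ total 143
15–29: 636 × 0.973 = 619
30–44: 162 × 0.973 = 158
45–59: 486 × 0.955 = 464
60–74: 2364 × 0.988 = 2336
Net migration: 0–14 − 90 → 53; 15–29 − 127 → 492; 30–44 + 127 → 285; 45–59 − 127 → 337; 60–74 + 127 → 2463
Giving 53 / 492 / 285 / 337 / 2463.
Scenario A total after 3 periods: 3630
Scenario B projection —
Period 1.
Births: 2550 × 0.186 = 474, 630 × 0.266 = 168 ⇒ total 642
15–29: 510 × 0.973 = 496
30–44: 2550 × 0.973 = 2481
45–59: 630 × 0.955 = 602
60–74: 750 × 0.988 = 741
Net migration: 0–14 − 90 → 552; 15–29 − 127 → 369; 30–44 + 127 → 2608; 45–59 − 127 → 475; 60–74 + 127 → 868
Giving 552 / 369 / 2608 / 475 / 868.
Period 2.
Births: 369 × 0.186 = 69, 2608 × 0.266 = 694 ⇒ total 763
15–29: 552 × 0.973 = 537
30–44: 369 × 0.973 = 359
45–59: 2608 × 0.955 = 2491
60–74: 475 × 0.988 = 469
Net migration: 0–14 − 90 → 673; 15–29 − 127 → 410; 30–44 + 127 → 486; 45–59 − 127 → 2364; 60–74 + 127 → 596
Giving 673 / 410 / 486 / 2364 / 596.
Period 3.
Births: 410 × 0.186 = 76, 486 × 0.266 = 129 ⇒ total 205
15–29: 673 × 0.973 = 655
30–44: 410 × 0.973 = 399
45–59: 486 × 0.955 = 464
60–74: 2364 × 0.988 = 2336
Net migration: 0–14 − 90 → 115; 15–29 − 127 → 528; 30–44 + 127 → 526; 45–59 − 127 → 337; 60–74 + 127 → 2463
Giving 115 / 528 / 526 / 337 / 2463.
Scenario B total after 3 periods: 3969
Difference B − A = 3969 − 3630 = 339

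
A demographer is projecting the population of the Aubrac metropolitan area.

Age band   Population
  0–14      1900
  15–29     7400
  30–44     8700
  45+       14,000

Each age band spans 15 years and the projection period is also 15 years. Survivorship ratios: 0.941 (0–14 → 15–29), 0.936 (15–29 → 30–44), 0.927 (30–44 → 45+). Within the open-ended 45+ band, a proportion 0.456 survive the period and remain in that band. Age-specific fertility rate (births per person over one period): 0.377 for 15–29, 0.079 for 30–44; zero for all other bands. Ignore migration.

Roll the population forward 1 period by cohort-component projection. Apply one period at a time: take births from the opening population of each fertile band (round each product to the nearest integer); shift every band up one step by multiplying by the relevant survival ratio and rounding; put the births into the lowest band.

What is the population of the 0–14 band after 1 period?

3477

(Bands numbered youngest = 1 to oldest = 4.)
After projecting period 1:
Births: 7400 × 0.377 = 2790 ; 8700 × 0.079 = 687 → total 3477
Band 2: 1900 × 0.941 = 1788
Band 3: 7400 × 0.936 = 6926
Band 4: 8700 × 0.927 + 14000 × 0.456 = 8065 + 6384 = 14449
Giving 3477 / 1788 / 6926 / 14449.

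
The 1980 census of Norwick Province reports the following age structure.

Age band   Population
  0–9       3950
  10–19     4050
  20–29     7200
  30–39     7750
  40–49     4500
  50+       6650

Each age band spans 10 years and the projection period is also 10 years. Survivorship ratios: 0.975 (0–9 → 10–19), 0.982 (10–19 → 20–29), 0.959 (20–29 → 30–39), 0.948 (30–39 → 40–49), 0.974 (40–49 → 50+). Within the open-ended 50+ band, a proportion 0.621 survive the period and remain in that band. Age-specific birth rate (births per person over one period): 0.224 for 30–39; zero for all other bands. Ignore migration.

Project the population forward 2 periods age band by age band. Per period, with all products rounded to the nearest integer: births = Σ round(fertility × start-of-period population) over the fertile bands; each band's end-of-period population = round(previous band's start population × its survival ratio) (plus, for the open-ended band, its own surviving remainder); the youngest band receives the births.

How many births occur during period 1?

Period 1.
Births: 7750 × 0.224 = 1736
10–19: 3950 × 0.975 = 3851
20–29: 4050 × 0.982 = 3977
30–39: 7200 × 0.959 = 6905
40–49: 7750 × 0.948 = 7347
50+: 4500 × 0.974 + 6650 × 0.621 = 4383 + 4130 = 8513
End of period: [1736, 3851, 3977, 6905, 7347, 8513]

1736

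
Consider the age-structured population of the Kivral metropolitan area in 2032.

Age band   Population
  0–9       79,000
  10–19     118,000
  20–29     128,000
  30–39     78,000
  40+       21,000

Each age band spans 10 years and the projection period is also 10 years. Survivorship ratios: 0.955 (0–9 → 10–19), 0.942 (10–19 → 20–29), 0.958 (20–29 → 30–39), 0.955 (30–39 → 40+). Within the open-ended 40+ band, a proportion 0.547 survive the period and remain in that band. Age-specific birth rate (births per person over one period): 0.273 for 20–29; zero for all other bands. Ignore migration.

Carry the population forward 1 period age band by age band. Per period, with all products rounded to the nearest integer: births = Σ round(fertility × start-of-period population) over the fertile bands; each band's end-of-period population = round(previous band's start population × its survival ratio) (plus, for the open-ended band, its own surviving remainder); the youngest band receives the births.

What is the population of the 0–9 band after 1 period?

34944

Period 1.
Births: 128000 × 0.273 = 34944
10–19: 79000 × 0.955 = 75445
20–29: 118000 × 0.942 = 111156
30–39: 128000 × 0.958 = 122624
40+: 78000 × 0.955 + 21000 × 0.547 = 74490 + 11487 = 85977
End of period: [34944, 75445, 111156, 122624, 85977]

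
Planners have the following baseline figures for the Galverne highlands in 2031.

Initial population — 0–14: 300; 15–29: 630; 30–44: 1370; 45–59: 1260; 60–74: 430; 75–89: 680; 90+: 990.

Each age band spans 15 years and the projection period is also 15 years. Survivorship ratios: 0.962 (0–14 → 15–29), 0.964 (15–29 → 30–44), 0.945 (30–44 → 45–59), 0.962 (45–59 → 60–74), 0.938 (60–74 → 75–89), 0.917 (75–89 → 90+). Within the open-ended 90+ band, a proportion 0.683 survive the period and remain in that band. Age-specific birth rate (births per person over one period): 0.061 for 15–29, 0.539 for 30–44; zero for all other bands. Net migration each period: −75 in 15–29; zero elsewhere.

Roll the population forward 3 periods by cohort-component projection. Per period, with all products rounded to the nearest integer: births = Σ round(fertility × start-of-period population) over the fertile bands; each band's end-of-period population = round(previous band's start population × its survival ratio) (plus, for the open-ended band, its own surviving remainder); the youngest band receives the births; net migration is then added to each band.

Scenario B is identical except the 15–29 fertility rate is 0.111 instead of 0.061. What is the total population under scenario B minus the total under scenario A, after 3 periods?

— Period 1 —
Births: 630 * 0.061 = 38  |  1370 * 0.539 = 738 ⇒ total 776
15–29: 300 * 0.962 = 289
30–44: 630 * 0.964 = 607
45–59: 1370 * 0.945 = 1295
60–74: 1260 * 0.962 = 1212
75–89: 430 * 0.938 = 403
90+: 680 * 0.917 + 990 * 0.683 = 624 + 676 = 1300
Net migration: 15–29 − 75 → 214
Giving 776 / 214 / 607 / 1295 / 1212 / 403 / 1300.
— Period 2 —
Births: 214 * 0.061 = 13  |  607 * 0.539 = 327 ⇒ total 340
15–29: 776 * 0.962 = 747
30–44: 214 * 0.964 = 206
45–59: 607 * 0.945 = 574
60–74: 1295 * 0.962 = 1246
75–89: 1212 * 0.938 = 1137
90+: 403 * 0.917 + 1300 * 0.683 = 370 + 888 = 1258
Net migration: 15–29 − 75 → 672
Giving 340 / 672 / 206 / 574 / 1246 / 1137 / 1258.
— Period 3 —
Births: 672 * 0.061 = 41  |  206 * 0.539 = 111 ⇒ total 152
15–29: 340 * 0.962 = 327
30–44: 672 * 0.964 = 648
45–59: 206 * 0.945 = 195
60–74: 574 * 0.962 = 552
75–89: 1246 * 0.938 = 1169
90+: 1137 * 0.917 + 1258 * 0.683 = 1043 + 859 = 1902
Net migration: 15–29 − 75 → 252
Giving 152 / 252 / 648 / 195 / 552 / 1169 / 1902.
Scenario A total after 3 periods: 4870
Scenario B projection —
— Period 1 —
Births: 630 * 0.111 = 70  |  1370 * 0.539 = 738 ⇒ total 808
15–29: 300 * 0.962 = 289
30–44: 630 * 0.964 = 607
45–59: 1370 * 0.945 = 1295
60–74: 1260 * 0.962 = 1212
75–89: 430 * 0.938 = 403
90+: 680 * 0.917 + 990 * 0.683 = 624 + 676 = 1300
Net migration: 15–29 − 75 → 214
Giving 808 / 214 / 607 / 1295 / 1212 / 403 / 1300.
— Period 2 —
Births: 214 * 0.111 = 24  |  607 * 0.539 = 327 ⇒ total 351
15–29: 808 * 0.962 = 777
30–44: 214 * 0.964 = 206
45–59: 607 * 0.945 = 574
60–74: 1295 * 0.962 = 1246
75–89: 1212 * 0.938 = 1137
90+: 403 * 0.917 + 1300 * 0.683 = 370 + 888 = 1258
Net migration: 15–29 − 75 → 702
Giving 351 / 702 / 206 / 574 / 1246 / 1137 / 1258.
— Period 3 —
Births: 702 * 0.111 = 78  |  206 * 0.539 = 111 ⇒ total 189
15–29: 351 * 0.962 = 338
30–44: 702 * 0.964 = 677
45–59: 206 * 0.945 = 195
60–74: 574 * 0.962 = 552
75–89: 1246 * 0.938 = 1169
90+: 1137 * 0.917 + 1258 * 0.683 = 1043 + 859 = 1902
Net migration: 15–29 − 75 → 263
Giving 189 / 263 / 677 / 195 / 552 / 1169 / 1902.
Scenario B total after 3 periods: 4947
Difference B − A = 4947 − 4870 = 77

77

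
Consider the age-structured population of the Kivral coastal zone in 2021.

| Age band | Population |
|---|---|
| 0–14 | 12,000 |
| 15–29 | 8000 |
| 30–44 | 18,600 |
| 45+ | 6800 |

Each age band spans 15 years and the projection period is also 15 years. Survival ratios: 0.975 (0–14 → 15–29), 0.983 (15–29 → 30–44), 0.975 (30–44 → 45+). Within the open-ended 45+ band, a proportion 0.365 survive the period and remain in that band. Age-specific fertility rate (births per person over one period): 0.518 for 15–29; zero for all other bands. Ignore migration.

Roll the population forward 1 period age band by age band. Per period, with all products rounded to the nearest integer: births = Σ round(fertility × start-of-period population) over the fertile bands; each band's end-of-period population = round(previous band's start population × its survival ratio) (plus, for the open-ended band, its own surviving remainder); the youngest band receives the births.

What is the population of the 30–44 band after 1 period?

7864

Call the bands 1 to 4, youngest first.
Period 1:
Births: 8000 * 0.518 = 4144
Band 2: 12000 * 0.975 = 11700
Band 3: 8000 * 0.983 = 7864
Band 4: 18600 * 0.975 + 6800 * 0.365 = 18135 + 2482 = 20617
→ [4144, 11700, 7864, 20617]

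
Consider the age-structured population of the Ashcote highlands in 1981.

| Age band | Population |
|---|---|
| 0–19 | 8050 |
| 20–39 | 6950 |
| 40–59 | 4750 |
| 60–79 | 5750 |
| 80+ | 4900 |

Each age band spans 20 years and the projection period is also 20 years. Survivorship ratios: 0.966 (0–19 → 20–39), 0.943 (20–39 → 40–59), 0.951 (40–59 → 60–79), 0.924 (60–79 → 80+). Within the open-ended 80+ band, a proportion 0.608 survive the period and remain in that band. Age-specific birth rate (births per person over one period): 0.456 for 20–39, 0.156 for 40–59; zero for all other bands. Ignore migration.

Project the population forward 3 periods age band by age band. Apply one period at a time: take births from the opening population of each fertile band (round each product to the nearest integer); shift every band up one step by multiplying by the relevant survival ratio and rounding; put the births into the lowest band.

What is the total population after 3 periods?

Call the groups 1 to 5, youngest first.
Period 1:
Births: 6950 × 0.456 = 3169  |  4750 × 0.156 = 741 → total 3910
Group 2: 8050 × 0.966 = 7776
Group 3: 6950 × 0.943 = 6554
Group 4: 4750 × 0.951 = 4517
Group 5: 5750 × 0.924 + 4900 × 0.608 = 5313 + 2979 = 8292
End of period: [3910, 7776, 6554, 4517, 8292]
Period 2:
Births: 7776 × 0.456 = 3546  |  6554 × 0.156 = 1022 → total 4568
Group 2: 3910 × 0.966 = 3777
Group 3: 7776 × 0.943 = 7333
Group 4: 6554 × 0.951 = 6233
Group 5: 4517 × 0.924 + 8292 × 0.608 = 4174 + 5042 = 9216
End of period: [4568, 3777, 7333, 6233, 9216]
Period 3:
Births: 3777 × 0.456 = 1722  |  7333 × 0.156 = 1144 → total 2866
Group 2: 4568 × 0.966 = 4413
Group 3: 3777 × 0.943 = 3562
Group 4: 7333 × 0.951 = 6974
Group 5: 6233 × 0.924 + 9216 × 0.608 = 5759 + 5603 = 11362
End of period: [2866, 4413, 3562, 6974, 11362]
Total after period 3: 2866 + 4413 + 3562 + 6974 + 11362 = 29177

29177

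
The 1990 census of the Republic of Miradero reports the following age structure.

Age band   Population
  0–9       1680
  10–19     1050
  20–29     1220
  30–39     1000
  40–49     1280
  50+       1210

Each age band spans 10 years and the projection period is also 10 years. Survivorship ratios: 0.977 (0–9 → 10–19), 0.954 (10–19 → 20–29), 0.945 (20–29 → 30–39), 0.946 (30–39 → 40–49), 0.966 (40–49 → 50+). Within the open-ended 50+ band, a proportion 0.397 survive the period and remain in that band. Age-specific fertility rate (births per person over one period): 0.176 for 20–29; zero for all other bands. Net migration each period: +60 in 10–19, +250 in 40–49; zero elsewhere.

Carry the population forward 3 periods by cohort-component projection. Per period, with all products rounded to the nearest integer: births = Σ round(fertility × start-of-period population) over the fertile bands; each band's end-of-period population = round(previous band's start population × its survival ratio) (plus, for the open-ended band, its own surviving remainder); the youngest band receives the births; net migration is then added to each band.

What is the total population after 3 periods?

(Bands numbered youngest = 1 to oldest = 6.)
After projecting period 1:
Births: 1220 × 0.176 = 215
Band 2: 1680 × 0.977 = 1641
Band 3: 1050 × 0.954 = 1002
Band 4: 1220 × 0.945 = 1153
Band 5: 1000 × 0.946 = 946
Band 6: 1280 × 0.966 + 1210 × 0.397 = 1236 + 480 = 1716
Net migration: Band 2 + 60 → 1701; Band 5 + 250 → 1196
→ [215, 1701, 1002, 1153, 1196, 1716]
After projecting period 2:
Births: 1002 × 0.176 = 176
Band 2: 215 × 0.977 = 210
Band 3: 1701 × 0.954 = 1623
Band 4: 1002 × 0.945 = 947
Band 5: 1153 × 0.946 = 1091
Band 6: 1196 × 0.966 + 1716 × 0.397 = 1155 + 681 = 1836
Net migration: Band 2 + 60 → 270; Band 5 + 250 → 1341
→ [176, 270, 1623, 947, 1341, 1836]
After projecting period 3:
Births: 1623 × 0.176 = 286
Band 2: 176 × 0.977 = 172
Band 3: 270 × 0.954 = 258
Band 4: 1623 × 0.945 = 1534
Band 5: 947 × 0.946 = 896
Band 6: 1341 × 0.966 + 1836 × 0.397 = 1295 + 729 = 2024
Net migration: Band 2 + 60 → 232; Band 5 + 250 → 1146
→ [286, 232, 258, 1534, 1146, 2024]
Total after period 3: 286 + 232 + 258 + 1534 + 1146 + 2024 = 5480

5480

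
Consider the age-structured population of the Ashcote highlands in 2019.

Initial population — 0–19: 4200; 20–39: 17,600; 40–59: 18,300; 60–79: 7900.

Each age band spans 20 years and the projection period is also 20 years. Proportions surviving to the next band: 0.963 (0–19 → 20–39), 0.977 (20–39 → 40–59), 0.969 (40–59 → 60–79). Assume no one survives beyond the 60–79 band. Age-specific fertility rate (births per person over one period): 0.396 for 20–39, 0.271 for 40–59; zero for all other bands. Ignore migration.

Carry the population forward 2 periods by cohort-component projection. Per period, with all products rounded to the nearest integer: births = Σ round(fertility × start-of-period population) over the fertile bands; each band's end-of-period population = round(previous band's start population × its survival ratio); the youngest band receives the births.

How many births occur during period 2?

6262

Call the bands 1 to 4, youngest first.
— Period 1 —
Births: 17600 × 0.396 = 6970  |  18300 × 0.271 = 4959 → 11929
Band 2: 4200 × 0.963 = 4045
Band 3: 17600 × 0.977 = 17195
Band 4: 18300 × 0.969 = 17733
→ [11929, 4045, 17195, 17733]
— Period 2 —
Births: 4045 × 0.396 = 1602  |  17195 × 0.271 = 4660 → 6262
Band 2: 11929 × 0.963 = 11488
Band 3: 4045 × 0.977 = 3952
Band 4: 17195 × 0.969 = 16662
→ [6262, 11488, 3952, 16662]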